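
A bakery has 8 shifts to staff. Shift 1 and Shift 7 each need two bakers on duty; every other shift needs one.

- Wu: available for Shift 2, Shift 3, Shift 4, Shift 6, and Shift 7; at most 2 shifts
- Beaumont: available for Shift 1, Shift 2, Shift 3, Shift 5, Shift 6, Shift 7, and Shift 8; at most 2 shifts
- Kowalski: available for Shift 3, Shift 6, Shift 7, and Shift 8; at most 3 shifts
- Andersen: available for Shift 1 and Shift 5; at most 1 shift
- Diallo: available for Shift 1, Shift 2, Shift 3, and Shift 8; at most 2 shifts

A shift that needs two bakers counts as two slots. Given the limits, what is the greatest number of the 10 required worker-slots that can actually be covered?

Total capacity across all bakers is 2+2+3+1+2 = 10, and 10 slots are needed, so at most 10 can be filled.
An assignment achieving 10: Shift 1→Beaumont+Andersen, Shift 2→Diallo, Shift 3→Diallo, Shift 4→Wu, Shift 5→Beaumont, Shift 6→Kowalski, Shift 7→Wu+Kowalski, Shift 8→Kowalski.
Loads: Wu 2/2, Beaumont 2/2, Kowalski 3/3, Andersen 1/1, Diallo 2/2.

10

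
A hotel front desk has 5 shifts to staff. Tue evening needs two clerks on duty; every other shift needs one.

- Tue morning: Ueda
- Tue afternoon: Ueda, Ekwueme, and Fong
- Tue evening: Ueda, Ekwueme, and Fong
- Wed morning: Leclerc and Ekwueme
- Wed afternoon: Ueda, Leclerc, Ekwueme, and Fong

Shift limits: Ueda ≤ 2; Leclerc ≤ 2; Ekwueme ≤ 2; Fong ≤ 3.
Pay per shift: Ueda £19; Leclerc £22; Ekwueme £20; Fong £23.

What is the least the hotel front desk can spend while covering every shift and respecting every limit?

£122

Tue morning can only be covered by Ueda, so that assignment is forced.
Picking the cheapest available clerk for each shift independently would cost £116, but that ignores the shift limits.
An optimal schedule: Tue morning→Ueda, Tue afternoon→Ekwueme, Tue evening→Ueda+Ekwueme, Wed morning→Leclerc, Wed afternoon→Leclerc.
Total: 19 + 20 + 19 + 20 + 22 + 22 = £122.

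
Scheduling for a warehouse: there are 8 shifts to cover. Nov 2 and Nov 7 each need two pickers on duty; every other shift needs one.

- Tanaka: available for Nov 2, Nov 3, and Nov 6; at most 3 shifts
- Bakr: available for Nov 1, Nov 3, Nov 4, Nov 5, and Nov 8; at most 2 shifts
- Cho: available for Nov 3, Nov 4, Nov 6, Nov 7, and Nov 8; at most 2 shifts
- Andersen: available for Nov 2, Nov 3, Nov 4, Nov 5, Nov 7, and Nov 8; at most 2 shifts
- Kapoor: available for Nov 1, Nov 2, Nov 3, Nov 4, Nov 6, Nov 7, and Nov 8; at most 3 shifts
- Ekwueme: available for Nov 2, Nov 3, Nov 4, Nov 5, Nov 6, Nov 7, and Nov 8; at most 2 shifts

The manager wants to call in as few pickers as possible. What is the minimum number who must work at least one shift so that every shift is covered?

4

10 slots to fill and no one can take more than 3, so at least ⌈10/3⌉ = 4 pickers are needed.
Tanaka, Bakr, Cho, and Kapoor alone can cover everything: Nov 1→Bakr, Nov 2→Tanaka+Kapoor, Nov 3→Tanaka, Nov 4→Cho, Nov 5→Bakr, Nov 6→Tanaka, Nov 7→Cho+Kapoor, Nov 8→Kapoor.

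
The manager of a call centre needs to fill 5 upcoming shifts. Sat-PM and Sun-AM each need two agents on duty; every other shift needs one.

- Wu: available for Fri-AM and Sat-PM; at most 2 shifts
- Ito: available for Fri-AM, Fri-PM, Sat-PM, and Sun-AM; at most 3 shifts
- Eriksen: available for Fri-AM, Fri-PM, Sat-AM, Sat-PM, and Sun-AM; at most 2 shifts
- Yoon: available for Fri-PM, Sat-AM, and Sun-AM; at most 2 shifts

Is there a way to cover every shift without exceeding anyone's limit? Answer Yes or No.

Yes

One valid schedule: Fri-AM→Wu, Fri-PM→Ito, Sat-AM→Eriksen, Sat-PM→Wu+Ito, Sun-AM→Ito+Eriksen.
Loads: Wu 2/2, Ito 3/3, Eriksen 2/2, Yoon 0/2 — all within limits.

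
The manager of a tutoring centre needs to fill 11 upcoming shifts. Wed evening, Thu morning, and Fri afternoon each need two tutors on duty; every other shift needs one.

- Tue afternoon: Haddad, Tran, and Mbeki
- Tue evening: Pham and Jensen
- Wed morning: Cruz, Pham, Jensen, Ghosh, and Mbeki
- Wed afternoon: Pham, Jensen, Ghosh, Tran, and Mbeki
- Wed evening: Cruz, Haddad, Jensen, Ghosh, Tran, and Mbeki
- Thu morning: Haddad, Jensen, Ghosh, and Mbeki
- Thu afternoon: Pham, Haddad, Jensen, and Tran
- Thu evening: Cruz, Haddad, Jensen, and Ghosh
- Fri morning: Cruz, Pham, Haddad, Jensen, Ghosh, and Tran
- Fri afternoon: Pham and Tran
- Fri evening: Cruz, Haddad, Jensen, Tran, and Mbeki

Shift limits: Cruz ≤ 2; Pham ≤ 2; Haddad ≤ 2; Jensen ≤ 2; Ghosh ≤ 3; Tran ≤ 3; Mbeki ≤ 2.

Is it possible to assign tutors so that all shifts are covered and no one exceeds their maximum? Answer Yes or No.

Yes

Fri afternoon can only be covered by Pham and Tran, so that assignment is forced.
One valid schedule: Tue afternoon→Haddad, Tue evening→Pham, Wed morning→Cruz, Wed afternoon→Jensen, Wed evening→Ghosh+Tran, Thu morning→Ghosh+Mbeki, Thu afternoon→Haddad, Thu evening→Cruz, Fri morning→Ghosh, Fri afternoon→Pham+Tran, Fri evening→Jensen.
Loads: Cruz 2/2, Pham 2/2, Haddad 2/2, Jensen 2/2, Ghosh 3/3, Tran 2/3, Mbeki 1/2 — all within limits.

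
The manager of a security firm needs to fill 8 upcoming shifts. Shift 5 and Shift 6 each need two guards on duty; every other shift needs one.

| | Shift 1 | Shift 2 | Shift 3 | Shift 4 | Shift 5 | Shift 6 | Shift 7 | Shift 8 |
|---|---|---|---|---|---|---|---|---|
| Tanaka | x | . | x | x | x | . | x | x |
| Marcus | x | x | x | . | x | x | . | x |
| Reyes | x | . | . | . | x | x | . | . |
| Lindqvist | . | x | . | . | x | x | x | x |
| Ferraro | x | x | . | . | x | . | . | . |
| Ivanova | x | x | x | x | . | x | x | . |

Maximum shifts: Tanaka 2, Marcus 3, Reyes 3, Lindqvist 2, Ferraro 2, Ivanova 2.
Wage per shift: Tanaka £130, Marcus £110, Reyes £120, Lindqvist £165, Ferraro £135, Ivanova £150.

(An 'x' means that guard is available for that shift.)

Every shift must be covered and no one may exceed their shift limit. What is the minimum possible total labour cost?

£1220

Picking the cheapest available guard for each shift independently would cost £1160, but that ignores the shift limits.
An optimal schedule: Shift 1→Reyes, Shift 2→Ferraro, Shift 3→Marcus, Shift 4→Tanaka, Shift 5→Reyes+Ferraro, Shift 6→Marcus+Reyes, Shift 7→Tanaka, Shift 8→Marcus.
Total: 120 + 135 + 110 + 130 + 120 + 135 + 110 + 120 + 130 + 110 = £1220.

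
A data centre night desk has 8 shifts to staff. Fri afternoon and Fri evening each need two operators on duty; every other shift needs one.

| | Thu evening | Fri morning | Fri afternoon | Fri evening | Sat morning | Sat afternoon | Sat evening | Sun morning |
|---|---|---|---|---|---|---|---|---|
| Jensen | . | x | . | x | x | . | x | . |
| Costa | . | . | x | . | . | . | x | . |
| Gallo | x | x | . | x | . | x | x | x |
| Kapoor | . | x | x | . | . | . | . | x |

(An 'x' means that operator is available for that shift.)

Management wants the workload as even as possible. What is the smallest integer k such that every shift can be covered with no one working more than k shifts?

With 4 operators and 10 worker-slots to fill, someone must work at least ⌈10/4⌉ = 3 shifts, so k ≥ 3.
k = 3 works: Thu evening→Gallo, Fri morning→Jensen, Fri afternoon→Costa+Kapoor, Fri evening→Jensen+Gallo, Sat morning→Jensen, Sat afternoon→Gallo, Sat evening→Costa, Sun morning→Kapoor.
Loads: Jensen 3, Costa 2, Gallo 3, Kapoor 2 — all ≤ 3.

3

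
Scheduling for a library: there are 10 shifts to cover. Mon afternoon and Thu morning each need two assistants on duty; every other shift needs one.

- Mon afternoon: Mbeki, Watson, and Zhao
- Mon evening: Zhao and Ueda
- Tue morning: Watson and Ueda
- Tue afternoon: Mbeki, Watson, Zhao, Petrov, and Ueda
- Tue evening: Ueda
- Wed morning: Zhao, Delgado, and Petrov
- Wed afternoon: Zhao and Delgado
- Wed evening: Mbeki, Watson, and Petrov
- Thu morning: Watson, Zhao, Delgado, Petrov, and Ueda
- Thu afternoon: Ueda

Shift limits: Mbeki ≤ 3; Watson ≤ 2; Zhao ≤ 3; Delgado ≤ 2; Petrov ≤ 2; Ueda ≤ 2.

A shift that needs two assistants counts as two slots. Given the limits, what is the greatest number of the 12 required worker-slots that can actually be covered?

12

Total capacity across all assistants is 3+2+3+2+2+2 = 14, and 12 slots are needed, so at most 12 can be filled.
An assignment achieving 12: Mon afternoon→Mbeki+Watson, Mon evening→Zhao, Tue morning→Watson, Tue afternoon→Mbeki, Tue evening→Ueda, Wed morning→Zhao, Wed afternoon→Zhao, Wed evening→Mbeki, Thu morning→Delgado+Petrov, Thu afternoon→Ueda.
Loads: Mbeki 3/3, Watson 2/2, Zhao 3/3, Delgado 1/2, Petrov 1/2, Ueda 2/2.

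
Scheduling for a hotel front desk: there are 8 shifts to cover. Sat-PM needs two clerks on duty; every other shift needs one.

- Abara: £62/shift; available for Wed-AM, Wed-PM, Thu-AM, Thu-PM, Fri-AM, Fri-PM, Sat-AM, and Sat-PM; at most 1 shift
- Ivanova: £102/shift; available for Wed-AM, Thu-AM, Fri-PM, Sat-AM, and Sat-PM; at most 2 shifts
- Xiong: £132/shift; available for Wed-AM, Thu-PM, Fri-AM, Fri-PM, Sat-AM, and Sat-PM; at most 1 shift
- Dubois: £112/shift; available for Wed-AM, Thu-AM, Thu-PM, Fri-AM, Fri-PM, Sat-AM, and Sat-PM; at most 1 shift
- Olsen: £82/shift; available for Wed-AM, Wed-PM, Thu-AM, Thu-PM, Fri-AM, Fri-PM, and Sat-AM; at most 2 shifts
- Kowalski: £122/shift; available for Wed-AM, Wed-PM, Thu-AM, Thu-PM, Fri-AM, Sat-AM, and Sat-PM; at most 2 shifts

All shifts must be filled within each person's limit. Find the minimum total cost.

Picking the cheapest available clerk for each shift independently would cost £598, but that ignores the shift limits.
An optimal schedule: Wed-AM→Olsen, Wed-PM→Abara, Thu-AM→Ivanova, Thu-PM→Xiong, Fri-AM→Dubois, Fri-PM→Olsen, Sat-AM→Kowalski, Sat-PM→Ivanova+Kowalski.
Total: 82 + 62 + 102 + 132 + 112 + 82 + 122 + 102 + 122 = £918.

£918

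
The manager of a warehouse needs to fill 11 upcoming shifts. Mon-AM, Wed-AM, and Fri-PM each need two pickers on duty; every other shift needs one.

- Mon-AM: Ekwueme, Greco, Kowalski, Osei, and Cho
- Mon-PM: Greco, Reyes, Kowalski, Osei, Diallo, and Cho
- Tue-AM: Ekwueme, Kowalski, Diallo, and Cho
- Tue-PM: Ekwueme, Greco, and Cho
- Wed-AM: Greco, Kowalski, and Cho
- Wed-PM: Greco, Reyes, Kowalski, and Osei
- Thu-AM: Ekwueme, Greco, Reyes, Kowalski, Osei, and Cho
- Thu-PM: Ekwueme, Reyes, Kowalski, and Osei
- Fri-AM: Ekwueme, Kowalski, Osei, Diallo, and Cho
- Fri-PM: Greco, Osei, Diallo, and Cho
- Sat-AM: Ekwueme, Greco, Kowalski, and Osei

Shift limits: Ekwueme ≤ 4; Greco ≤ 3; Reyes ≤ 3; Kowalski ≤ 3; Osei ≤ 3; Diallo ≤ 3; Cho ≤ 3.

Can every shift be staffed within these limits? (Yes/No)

One valid schedule: Mon-AM→Kowalski+Osei, Mon-PM→Greco, Tue-AM→Ekwueme, Tue-PM→Ekwueme, Wed-AM→Greco+Kowalski, Wed-PM→Greco, Thu-AM→Reyes, Thu-PM→Ekwueme, Fri-AM→Kowalski, Fri-PM→Osei+Diallo, Sat-AM→Ekwueme.
Loads: Ekwueme 4/4, Greco 3/3, Reyes 1/3, Kowalski 3/3, Osei 2/3, Diallo 1/3, Cho 0/3 — all within limits.

Yes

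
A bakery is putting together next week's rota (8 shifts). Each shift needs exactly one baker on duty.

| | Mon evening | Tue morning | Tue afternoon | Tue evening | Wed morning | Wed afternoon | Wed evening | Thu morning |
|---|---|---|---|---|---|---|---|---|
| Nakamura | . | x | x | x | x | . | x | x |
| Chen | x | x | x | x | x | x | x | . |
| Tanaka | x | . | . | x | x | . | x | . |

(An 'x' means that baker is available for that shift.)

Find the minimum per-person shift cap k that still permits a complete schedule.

3

With 3 bakers and 8 worker-slots to fill, someone must work at least ⌈8/3⌉ = 3 shifts, so k ≥ 3.
k = 3 works: Mon evening→Chen, Tue morning→Nakamura, Tue afternoon→Nakamura, Tue evening→Chen, Wed morning→Tanaka, Wed afternoon→Chen, Wed evening→Tanaka, Thu morning→Nakamura.
Loads: Nakamura 3, Chen 3, Tanaka 2 — all ≤ 3.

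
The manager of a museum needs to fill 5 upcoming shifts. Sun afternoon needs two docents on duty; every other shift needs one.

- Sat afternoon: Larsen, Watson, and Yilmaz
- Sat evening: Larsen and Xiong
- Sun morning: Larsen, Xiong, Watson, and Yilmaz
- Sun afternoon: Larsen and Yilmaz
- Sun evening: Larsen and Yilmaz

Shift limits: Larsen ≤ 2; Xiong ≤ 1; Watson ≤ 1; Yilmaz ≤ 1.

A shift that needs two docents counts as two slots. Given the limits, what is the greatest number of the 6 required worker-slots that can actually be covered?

5

Total capacity across all docents is 2+1+1+1 = 5, and 6 slots are needed, so at most 5 can be filled.
An assignment achieving 5: Sat afternoon→Watson, Sat evening→Larsen, Sun morning→Xiong, Sun afternoon→Larsen+Yilmaz.
Loads: Larsen 2/2, Xiong 1/1, Watson 1/1, Yilmaz 1/1.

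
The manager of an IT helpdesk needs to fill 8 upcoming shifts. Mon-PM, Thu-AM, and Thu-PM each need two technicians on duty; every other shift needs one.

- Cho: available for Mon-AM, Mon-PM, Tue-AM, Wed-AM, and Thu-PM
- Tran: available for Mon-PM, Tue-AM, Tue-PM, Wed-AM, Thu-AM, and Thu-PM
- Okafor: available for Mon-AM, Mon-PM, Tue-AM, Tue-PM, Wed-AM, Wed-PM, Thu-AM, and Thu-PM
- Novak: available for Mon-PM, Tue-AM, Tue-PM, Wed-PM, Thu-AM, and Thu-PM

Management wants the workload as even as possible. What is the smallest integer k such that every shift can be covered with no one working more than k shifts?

With 4 technicians and 11 worker-slots to fill, someone must work at least ⌈11/4⌉ = 3 shifts, so k ≥ 3.
k = 3 works: Mon-AM→Cho, Mon-PM→Tran+Novak, Tue-AM→Cho, Tue-PM→Tran, Wed-AM→Cho, Wed-PM→Okafor, Thu-AM→Tran+Okafor, Thu-PM→Okafor+Novak.
Loads: Cho 3, Tran 3, Okafor 3, Novak 2 — all ≤ 3.

3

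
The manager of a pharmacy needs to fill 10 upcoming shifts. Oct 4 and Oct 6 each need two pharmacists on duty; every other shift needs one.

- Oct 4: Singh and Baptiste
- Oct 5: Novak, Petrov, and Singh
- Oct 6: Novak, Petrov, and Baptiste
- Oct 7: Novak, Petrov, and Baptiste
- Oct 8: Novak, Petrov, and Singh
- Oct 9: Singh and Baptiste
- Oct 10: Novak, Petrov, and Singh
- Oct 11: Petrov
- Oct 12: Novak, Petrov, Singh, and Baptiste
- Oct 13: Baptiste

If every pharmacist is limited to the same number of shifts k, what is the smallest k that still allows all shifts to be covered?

3

With 4 pharmacists and 12 worker-slots to fill, someone must work at least ⌈12/4⌉ = 3 shifts, so k ≥ 3.
k = 3 works: Oct 4→Singh+Baptiste, Oct 5→Novak, Oct 6→Novak+Petrov, Oct 7→Novak, Oct 8→Petrov, Oct 9→Singh, Oct 10→Singh, Oct 11→Petrov, Oct 12→Baptiste, Oct 13→Baptiste.
Loads: Novak 3, Petrov 3, Singh 3, Baptiste 3 — all ≤ 3.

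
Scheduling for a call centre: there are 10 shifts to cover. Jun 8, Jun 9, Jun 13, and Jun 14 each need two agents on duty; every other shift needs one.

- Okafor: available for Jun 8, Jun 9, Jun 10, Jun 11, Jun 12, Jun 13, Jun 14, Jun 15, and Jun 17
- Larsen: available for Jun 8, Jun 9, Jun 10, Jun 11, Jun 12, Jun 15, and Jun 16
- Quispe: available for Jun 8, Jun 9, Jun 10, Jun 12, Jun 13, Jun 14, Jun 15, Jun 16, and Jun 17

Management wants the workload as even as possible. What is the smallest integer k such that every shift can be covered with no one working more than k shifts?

5

With 3 agents and 14 worker-slots to fill, someone must work at least ⌈14/3⌉ = 5 shifts, so k ≥ 5.
k = 5 works: Jun 8→Okafor+Larsen, Jun 9→Larsen+Quispe, Jun 10→Larsen, Jun 11→Okafor, Jun 12→Larsen, Jun 13→Okafor+Quispe, Jun 14→Okafor+Quispe, Jun 15→Quispe, Jun 16→Larsen, Jun 17→Okafor.
Loads: Okafor 5, Larsen 5, Quispe 4 — all ≤ 5.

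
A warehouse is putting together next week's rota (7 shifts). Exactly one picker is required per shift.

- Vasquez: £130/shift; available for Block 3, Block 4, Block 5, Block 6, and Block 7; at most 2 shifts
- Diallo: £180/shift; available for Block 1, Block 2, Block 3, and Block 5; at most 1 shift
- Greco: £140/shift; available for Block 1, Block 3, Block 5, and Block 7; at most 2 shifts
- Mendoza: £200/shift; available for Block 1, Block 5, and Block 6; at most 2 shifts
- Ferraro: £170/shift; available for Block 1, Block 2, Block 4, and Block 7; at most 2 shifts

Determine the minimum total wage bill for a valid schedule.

£1060

Picking the cheapest available picker for each shift independently would cost £960, but that ignores the shift limits.
An optimal schedule: Block 1→Ferraro, Block 2→Ferraro, Block 3→Greco, Block 4→Vasquez, Block 5→Diallo, Block 6→Vasquez, Block 7→Greco.
Total: 170 + 170 + 140 + 130 + 180 + 130 + 140 = £1060.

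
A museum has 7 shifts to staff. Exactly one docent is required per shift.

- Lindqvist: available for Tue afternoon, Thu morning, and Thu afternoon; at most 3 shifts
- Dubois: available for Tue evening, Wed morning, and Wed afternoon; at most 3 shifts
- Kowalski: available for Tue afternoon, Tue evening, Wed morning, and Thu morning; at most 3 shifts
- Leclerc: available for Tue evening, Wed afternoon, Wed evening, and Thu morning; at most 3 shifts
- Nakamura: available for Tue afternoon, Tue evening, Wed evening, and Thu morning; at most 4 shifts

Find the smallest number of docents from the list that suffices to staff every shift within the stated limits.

7 slots to fill and no one can take more than 4, so at least ⌈7/4⌉ = 2 docents are needed.
Shifts {Wed morning, Wed evening, Thu afternoon} need 3 slots, but among the docents available for them (Lindqvist, Dubois, Kowalski, Leclerc, and Nakamura) any 2 together supply at most 2. So 2 docents are not enough.
Lindqvist, Dubois, and Leclerc alone can cover everything: Tue afternoon→Lindqvist, Tue evening→Dubois, Wed morning→Dubois, Wed afternoon→Dubois, Wed evening→Leclerc, Thu morning→Lindqvist, Thu afternoon→Lindqvist.

3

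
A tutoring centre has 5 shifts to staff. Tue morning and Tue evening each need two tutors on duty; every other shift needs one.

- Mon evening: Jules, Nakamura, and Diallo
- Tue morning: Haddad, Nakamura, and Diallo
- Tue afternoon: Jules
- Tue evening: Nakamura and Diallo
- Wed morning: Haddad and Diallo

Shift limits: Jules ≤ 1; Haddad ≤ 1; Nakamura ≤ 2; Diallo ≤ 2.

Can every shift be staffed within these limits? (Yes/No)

No

Shifts {Mon evening, Tue morning, Tue afternoon, Tue evening, Wed morning} need 7 worker-slots in total, but the tutors available for any of those shifts (Jules, Haddad, Nakamura, and Diallo) can supply at most 6 among them. So no valid schedule exists.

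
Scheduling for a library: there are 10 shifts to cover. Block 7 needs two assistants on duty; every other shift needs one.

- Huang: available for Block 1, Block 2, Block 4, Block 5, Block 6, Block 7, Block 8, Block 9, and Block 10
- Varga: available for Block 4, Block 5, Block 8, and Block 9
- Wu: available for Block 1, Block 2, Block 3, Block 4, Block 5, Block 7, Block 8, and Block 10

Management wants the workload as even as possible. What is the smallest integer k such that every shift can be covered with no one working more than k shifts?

With 3 assistants and 11 worker-slots to fill, someone must work at least ⌈11/3⌉ = 4 shifts, so k ≥ 4.
k = 4 works: Block 1→Huang, Block 2→Huang, Block 3→Wu, Block 4→Varga, Block 5→Varga, Block 6→Huang, Block 7→Huang+Wu, Block 8→Varga, Block 9→Varga, Block 10→Wu.
Loads: Huang 4, Varga 4, Wu 3 — all ≤ 4.

4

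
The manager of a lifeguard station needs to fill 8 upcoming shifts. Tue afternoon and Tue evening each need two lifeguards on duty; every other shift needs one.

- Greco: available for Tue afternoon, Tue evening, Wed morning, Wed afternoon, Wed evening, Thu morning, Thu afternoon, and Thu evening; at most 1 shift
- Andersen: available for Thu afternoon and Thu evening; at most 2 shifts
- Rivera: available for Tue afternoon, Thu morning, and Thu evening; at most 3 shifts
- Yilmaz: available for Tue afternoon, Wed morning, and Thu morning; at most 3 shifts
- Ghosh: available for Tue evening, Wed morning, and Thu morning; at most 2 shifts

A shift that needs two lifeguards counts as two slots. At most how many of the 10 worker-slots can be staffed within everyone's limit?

Total capacity across all lifeguards is 1+2+3+3+2 = 11, and 10 slots are needed, so at most 10 can be filled.
Shifts {Tue evening, Wed afternoon} need 3 slots but only Greco and Ghosh are available for them, supplying at most 2 — so at least 1 slot must go unfilled.
An assignment achieving 8: Tue afternoon→Rivera+Yilmaz, Tue evening→Ghosh, Wed morning→Yilmaz, Wed afternoon→Greco, Thu morning→Rivera, Thu afternoon→Andersen, Thu evening→Andersen.
Loads: Greco 1/1, Andersen 2/2, Rivera 2/3, Yilmaz 2/3, Ghosh 1/2.

8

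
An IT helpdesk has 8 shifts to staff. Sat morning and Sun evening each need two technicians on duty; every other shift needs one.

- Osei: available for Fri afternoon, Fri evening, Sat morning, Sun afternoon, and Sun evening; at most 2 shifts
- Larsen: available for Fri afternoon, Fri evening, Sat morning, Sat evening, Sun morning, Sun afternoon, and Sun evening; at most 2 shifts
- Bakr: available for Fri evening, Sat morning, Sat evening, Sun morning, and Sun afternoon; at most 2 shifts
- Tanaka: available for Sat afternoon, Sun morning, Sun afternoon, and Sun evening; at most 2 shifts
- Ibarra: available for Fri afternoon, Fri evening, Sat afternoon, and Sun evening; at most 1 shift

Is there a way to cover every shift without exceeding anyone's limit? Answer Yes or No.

No

Total capacity is 2+2+2+2+1 = 9 but 10 worker-slots are needed — infeasible.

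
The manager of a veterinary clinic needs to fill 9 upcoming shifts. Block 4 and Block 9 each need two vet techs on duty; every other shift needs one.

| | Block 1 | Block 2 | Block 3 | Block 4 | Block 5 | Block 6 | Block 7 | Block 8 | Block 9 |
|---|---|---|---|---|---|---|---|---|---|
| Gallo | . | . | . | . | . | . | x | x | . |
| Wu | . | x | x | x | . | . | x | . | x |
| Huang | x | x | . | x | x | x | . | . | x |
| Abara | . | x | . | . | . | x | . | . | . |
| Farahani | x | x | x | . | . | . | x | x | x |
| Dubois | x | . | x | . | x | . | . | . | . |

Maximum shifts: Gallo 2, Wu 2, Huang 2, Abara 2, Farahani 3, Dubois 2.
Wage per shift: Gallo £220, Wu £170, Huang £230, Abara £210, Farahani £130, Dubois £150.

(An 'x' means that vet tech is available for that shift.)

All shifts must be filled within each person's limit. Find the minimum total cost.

Block 4 can only be covered by Wu and Huang, so that assignment is forced.
Picking the cheapest available vet tech for each shift independently would cost £1710, but that ignores the shift limits.
An optimal schedule: Block 1→Farahani, Block 2→Abara, Block 3→Dubois, Block 4→Wu+Huang, Block 5→Dubois, Block 6→Abara, Block 7→Gallo, Block 8→Farahani, Block 9→Farahani+Wu.
Total: 130 + 210 + 150 + 170 + 230 + 150 + 210 + 220 + 130 + 130 + 170 = £1900.

£1900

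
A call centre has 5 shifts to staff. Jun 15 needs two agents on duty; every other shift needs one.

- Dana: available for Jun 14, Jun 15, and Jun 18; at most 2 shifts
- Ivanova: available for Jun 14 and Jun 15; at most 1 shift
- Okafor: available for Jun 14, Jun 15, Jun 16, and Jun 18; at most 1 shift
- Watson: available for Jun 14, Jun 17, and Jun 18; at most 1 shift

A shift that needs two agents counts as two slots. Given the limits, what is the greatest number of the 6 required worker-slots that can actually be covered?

5

Total capacity across all agents is 2+1+1+1 = 5, and 6 slots are needed, so at most 5 can be filled.
An assignment achieving 5: Jun 15→Dana+Ivanova, Jun 16→Okafor, Jun 17→Watson, Jun 18→Dana.
Loads: Dana 2/2, Ivanova 1/1, Okafor 1/1, Watson 1/1.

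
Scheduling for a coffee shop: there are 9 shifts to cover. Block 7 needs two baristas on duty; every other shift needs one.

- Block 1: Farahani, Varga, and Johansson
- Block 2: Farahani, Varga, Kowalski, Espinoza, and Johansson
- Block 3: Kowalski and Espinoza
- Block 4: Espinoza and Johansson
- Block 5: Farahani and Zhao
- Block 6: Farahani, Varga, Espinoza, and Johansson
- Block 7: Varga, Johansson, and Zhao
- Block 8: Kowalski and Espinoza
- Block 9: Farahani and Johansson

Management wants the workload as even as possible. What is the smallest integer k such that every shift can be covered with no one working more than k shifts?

2

With 6 baristas and 10 worker-slots to fill, someone must work at least ⌈10/6⌉ = 2 shifts, so k ≥ 2.
k = 2 works: Block 1→Varga, Block 2→Johansson, Block 3→Kowalski, Block 4→Espinoza, Block 5→Farahani, Block 6→Espinoza, Block 7→Varga+Johansson, Block 8→Kowalski, Block 9→Farahani.
Loads: Farahani 2, Varga 2, Kowalski 2, Espinoza 2, Johansson 2, Zhao 0 — all ≤ 2.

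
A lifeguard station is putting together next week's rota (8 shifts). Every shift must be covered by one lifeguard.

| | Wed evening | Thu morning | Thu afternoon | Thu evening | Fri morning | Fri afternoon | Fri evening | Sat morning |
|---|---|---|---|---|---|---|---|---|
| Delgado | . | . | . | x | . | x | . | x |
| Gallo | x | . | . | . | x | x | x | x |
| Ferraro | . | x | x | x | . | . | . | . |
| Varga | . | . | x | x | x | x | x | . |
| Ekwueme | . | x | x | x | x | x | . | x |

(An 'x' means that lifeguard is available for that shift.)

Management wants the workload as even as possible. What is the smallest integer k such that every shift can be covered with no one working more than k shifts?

With 5 lifeguards and 8 worker-slots to fill, someone must work at least ⌈8/5⌉ = 2 shifts, so k ≥ 2.
k = 2 works: Wed evening→Gallo, Thu morning→Ferraro, Thu afternoon→Ferraro, Thu evening→Delgado, Fri morning→Varga, Fri afternoon→Varga, Fri evening→Gallo, Sat morning→Delgado.
Loads: Delgado 2, Gallo 2, Ferraro 2, Varga 2, Ekwueme 0 — all ≤ 2.

2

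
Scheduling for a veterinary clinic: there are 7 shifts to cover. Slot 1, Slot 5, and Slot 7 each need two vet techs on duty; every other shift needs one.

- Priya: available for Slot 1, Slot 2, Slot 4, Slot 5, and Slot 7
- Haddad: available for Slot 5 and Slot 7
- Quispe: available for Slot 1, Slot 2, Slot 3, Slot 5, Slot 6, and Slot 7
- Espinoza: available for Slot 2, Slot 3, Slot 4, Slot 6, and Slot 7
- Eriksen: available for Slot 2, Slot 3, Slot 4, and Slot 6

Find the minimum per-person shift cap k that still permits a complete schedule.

2

With 5 vet techs and 10 worker-slots to fill, someone must work at least ⌈10/5⌉ = 2 shifts, so k ≥ 2.
k = 2 works: Slot 1→Priya+Quispe, Slot 2→Eriksen, Slot 3→Quispe, Slot 4→Espinoza, Slot 5→Priya+Haddad, Slot 6→Eriksen, Slot 7→Haddad+Espinoza.
Loads: Priya 2, Haddad 2, Quispe 2, Espinoza 2, Eriksen 2 — all ≤ 2.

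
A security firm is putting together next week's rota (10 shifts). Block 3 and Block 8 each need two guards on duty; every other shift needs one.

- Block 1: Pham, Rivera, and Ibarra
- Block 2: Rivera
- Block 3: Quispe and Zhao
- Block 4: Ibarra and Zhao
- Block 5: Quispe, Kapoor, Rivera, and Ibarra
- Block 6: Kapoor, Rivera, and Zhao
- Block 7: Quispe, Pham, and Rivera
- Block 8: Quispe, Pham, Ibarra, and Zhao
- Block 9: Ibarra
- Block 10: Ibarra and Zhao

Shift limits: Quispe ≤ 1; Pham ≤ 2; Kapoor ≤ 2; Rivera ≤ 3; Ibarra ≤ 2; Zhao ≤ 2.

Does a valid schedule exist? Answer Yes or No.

Total capacity is 12 and 12 slots are needed, so capacity alone doesn't rule it out.
Shifts {Block 3, Block 4, Block 8, Block 9, Block 10} need 7 worker-slots in total, but the guards available for any of those shifts (Quispe, Pham, Ibarra, and Zhao) can supply at most 6 among them. So no valid schedule exists.

No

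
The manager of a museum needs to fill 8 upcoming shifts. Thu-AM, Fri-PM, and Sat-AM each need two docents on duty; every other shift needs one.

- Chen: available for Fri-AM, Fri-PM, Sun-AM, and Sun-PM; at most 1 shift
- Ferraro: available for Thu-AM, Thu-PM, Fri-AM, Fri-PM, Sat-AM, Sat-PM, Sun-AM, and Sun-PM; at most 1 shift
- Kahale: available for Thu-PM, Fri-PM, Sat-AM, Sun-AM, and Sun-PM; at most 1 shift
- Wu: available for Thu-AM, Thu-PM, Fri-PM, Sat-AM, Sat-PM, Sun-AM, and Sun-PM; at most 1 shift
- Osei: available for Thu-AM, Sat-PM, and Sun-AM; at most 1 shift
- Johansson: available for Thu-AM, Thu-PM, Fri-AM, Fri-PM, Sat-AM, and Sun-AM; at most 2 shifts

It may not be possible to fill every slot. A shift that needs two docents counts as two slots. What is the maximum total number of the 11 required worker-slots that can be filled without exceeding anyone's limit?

7

Total capacity across all docents is 1+1+1+1+1+2 = 7, and 11 slots are needed, so at most 7 can be filled.
An assignment achieving 7: Thu-AM→Wu+Osei, Thu-PM→Kahale, Fri-AM→Chen, Fri-PM→Johansson, Sat-AM→Johansson, Sat-PM→Ferraro.
Loads: Chen 1/1, Ferraro 1/1, Kahale 1/1, Wu 1/1, Osei 1/1, Johansson 2/2.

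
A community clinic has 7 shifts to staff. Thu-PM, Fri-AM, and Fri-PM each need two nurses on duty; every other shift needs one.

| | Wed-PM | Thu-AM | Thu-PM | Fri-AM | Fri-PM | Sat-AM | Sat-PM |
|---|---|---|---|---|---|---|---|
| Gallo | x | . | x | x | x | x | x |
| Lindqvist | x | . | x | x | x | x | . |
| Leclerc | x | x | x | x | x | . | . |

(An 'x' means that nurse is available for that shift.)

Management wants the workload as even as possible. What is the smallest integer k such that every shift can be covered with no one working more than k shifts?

With 3 nurses and 10 worker-slots to fill, someone must work at least ⌈10/3⌉ = 4 shifts, so k ≥ 4.
k = 4 works: Wed-PM→Gallo, Thu-AM→Leclerc, Thu-PM→Gallo+Lindqvist, Fri-AM→Lindqvist+Leclerc, Fri-PM→Lindqvist+Leclerc, Sat-AM→Gallo, Sat-PM→Gallo.
Loads: Gallo 4, Lindqvist 3, Leclerc 3 — all ≤ 4.

4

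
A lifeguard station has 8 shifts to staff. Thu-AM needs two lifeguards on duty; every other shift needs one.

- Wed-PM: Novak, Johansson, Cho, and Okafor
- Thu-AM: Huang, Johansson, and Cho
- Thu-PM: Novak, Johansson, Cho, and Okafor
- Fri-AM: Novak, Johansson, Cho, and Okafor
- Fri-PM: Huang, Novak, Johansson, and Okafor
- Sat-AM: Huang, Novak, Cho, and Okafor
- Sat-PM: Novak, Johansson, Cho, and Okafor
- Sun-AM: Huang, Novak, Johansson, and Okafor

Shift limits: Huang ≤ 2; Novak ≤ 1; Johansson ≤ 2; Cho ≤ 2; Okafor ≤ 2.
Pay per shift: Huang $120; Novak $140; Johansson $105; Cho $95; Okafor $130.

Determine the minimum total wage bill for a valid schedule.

Picking the cheapest available lifeguard for each shift independently would cost $885, but that ignores the shift limits.
An optimal schedule: Wed-PM→Novak, Thu-AM→Huang+Johansson, Thu-PM→Johansson, Fri-AM→Cho, Fri-PM→Huang, Sat-AM→Cho, Sat-PM→Okafor, Sun-AM→Okafor.
Total: 140 + 120 + 105 + 105 + 95 + 120 + 95 + 130 + 130 = $1040.

$1040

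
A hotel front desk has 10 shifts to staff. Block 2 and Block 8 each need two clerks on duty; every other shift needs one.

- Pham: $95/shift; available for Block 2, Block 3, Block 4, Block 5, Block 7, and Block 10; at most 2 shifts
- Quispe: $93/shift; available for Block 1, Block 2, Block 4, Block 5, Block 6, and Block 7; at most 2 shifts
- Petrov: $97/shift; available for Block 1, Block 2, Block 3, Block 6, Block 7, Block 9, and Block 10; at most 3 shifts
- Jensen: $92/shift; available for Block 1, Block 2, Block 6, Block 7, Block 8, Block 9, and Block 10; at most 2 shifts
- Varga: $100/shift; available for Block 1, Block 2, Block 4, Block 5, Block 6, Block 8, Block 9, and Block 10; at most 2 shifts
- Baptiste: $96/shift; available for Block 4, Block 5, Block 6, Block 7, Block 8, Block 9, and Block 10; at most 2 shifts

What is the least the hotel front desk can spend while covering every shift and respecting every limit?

Picking the cheapest available clerk for each shift independently would cost $1114, but that ignores the shift limits.
An optimal schedule: Block 1→Jensen, Block 2→Petrov+Varga, Block 3→Pham, Block 4→Quispe, Block 5→Quispe, Block 6→Petrov, Block 7→Pham, Block 8→Jensen+Baptiste, Block 9→Baptiste, Block 10→Petrov.
Total: 92 + 97 + 100 + 95 + 93 + 93 + 97 + 95 + 92 + 96 + 96 + 97 = $1143.

$1143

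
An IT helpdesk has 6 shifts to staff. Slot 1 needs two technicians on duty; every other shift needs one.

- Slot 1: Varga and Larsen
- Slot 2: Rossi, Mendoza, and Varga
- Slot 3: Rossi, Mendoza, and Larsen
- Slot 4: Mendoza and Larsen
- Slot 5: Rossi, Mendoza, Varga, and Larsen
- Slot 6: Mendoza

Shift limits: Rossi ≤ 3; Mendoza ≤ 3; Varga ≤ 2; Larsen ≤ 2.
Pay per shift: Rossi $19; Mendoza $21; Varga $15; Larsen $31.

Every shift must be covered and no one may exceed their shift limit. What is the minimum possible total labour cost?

Slot 1 can only be covered by Varga and Larsen, so that assignment is forced.
Slot 6 can only be covered by Mendoza, so that assignment is forced.
Picking the cheapest available technician for each shift independently would cost $137, but that ignores the shift limits.
An optimal schedule: Slot 1→Varga+Larsen, Slot 2→Varga, Slot 3→Rossi, Slot 4→Mendoza, Slot 5→Rossi, Slot 6→Mendoza.
Total: 15 + 31 + 15 + 19 + 21 + 19 + 21 = $141.

$141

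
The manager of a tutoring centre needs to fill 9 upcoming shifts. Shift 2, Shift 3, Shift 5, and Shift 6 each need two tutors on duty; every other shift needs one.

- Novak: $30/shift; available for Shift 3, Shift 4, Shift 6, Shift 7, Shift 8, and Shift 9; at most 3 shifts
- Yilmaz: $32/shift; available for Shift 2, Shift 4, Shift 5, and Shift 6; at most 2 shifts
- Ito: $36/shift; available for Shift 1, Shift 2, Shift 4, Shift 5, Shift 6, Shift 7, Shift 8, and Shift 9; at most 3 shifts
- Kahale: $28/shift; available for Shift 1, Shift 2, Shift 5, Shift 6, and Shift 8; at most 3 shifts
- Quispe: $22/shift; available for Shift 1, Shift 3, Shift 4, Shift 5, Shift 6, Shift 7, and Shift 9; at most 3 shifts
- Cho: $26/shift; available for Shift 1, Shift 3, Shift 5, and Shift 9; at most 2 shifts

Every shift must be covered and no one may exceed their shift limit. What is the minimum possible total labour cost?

$356

Picking the cheapest available tutor for each shift independently would cost $322, but that ignores the shift limits.
An optimal schedule: Shift 1→Quispe, Shift 2→Kahale+Yilmaz, Shift 3→Quispe+Cho, Shift 4→Novak, Shift 5→Cho+Kahale, Shift 6→Novak+Yilmaz, Shift 7→Quispe, Shift 8→Kahale, Shift 9→Novak.
Total: 22 + 28 + 32 + 22 + 26 + 30 + 26 + 28 + 30 + 32 + 22 + 28 + 30 = $356.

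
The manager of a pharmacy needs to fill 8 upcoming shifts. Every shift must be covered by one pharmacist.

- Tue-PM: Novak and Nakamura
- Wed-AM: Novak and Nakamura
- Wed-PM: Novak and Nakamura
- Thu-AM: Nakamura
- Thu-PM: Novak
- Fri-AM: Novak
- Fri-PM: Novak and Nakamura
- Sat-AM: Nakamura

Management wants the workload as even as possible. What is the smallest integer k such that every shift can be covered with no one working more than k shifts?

4

With 2 pharmacists and 8 worker-slots to fill, someone must work at least ⌈8/2⌉ = 4 shifts, so k ≥ 4.
k = 4 works: Tue-PM→Novak, Wed-AM→Novak, Wed-PM→Nakamura, Thu-AM→Nakamura, Thu-PM→Novak, Fri-AM→Novak, Fri-PM→Nakamura, Sat-AM→Nakamura.
Loads: Novak 4, Nakamura 4 — all ≤ 4.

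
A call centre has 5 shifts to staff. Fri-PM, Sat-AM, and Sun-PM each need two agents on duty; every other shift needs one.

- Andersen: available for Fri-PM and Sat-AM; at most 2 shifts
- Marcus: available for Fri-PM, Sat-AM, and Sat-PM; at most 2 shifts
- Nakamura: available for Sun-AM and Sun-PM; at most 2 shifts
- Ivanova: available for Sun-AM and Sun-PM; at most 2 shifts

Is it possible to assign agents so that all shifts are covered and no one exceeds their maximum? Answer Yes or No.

No

Total capacity is 8 and 8 slots are needed, so capacity alone doesn't rule it out.
Shifts {Fri-PM, Sat-AM, Sat-PM} need 5 worker-slots in total, but the agents available for any of those shifts (Andersen and Marcus) can supply at most 4 among them. So no valid schedule exists.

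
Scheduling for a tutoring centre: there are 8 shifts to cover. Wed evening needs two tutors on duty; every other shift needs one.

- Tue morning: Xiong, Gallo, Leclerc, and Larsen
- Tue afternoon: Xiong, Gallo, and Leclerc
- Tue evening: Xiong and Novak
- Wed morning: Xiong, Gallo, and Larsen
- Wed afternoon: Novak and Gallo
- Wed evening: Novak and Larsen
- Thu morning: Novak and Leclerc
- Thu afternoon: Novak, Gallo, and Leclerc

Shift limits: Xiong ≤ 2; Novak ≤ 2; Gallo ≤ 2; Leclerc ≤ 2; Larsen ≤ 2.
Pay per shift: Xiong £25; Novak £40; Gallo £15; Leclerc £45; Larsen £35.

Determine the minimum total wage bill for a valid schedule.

£275

Wed evening can only be covered by Novak and Larsen, so that assignment is forced.
Picking the cheapest available tutor for each shift independently would cost £215, but that ignores the shift limits.
An optimal schedule: Tue morning→Larsen, Tue afternoon→Gallo, Tue evening→Xiong, Wed morning→Xiong, Wed afternoon→Gallo, Wed evening→Larsen+Novak, Thu morning→Novak, Thu afternoon→Leclerc.
Total: 35 + 15 + 25 + 25 + 15 + 35 + 40 + 40 + 45 = £275.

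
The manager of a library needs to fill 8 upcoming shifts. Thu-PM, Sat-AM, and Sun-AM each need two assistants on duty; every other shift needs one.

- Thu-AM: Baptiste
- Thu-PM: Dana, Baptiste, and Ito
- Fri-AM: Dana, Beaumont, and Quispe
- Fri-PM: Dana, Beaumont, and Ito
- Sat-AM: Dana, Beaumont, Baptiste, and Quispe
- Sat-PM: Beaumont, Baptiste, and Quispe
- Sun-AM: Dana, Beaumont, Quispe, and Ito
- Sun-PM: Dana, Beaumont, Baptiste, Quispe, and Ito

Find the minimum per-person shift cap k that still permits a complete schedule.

3

With 5 assistants and 11 worker-slots to fill, someone must work at least ⌈11/5⌉ = 3 shifts, so k ≥ 3.
k = 3 works: Thu-AM→Baptiste, Thu-PM→Dana+Baptiste, Fri-AM→Dana, Fri-PM→Dana, Sat-AM→Beaumont+Baptiste, Sat-PM→Beaumont, Sun-AM→Quispe+Ito, Sun-PM→Beaumont.
Loads: Dana 3, Beaumont 3, Baptiste 3, Quispe 1, Ito 1 — all ≤ 3.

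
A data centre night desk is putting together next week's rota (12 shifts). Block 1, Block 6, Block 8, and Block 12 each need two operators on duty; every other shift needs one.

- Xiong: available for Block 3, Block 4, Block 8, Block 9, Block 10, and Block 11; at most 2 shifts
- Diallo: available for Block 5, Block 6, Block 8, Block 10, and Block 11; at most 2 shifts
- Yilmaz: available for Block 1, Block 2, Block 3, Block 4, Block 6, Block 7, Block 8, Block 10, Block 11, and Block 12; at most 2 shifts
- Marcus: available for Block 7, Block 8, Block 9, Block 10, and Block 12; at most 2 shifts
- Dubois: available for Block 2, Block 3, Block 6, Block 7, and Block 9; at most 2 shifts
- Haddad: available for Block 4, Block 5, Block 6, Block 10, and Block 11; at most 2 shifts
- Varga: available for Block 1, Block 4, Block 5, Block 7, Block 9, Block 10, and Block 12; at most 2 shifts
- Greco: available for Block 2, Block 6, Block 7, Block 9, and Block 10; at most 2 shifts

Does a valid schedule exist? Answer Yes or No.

Block 1 can only be covered by Yilmaz and Varga, so that assignment is forced.
One valid schedule: Block 1→Yilmaz+Varga, Block 2→Yilmaz, Block 3→Xiong, Block 4→Xiong, Block 5→Diallo, Block 6→Haddad+Greco, Block 7→Dubois, Block 8→Diallo+Marcus, Block 9→Dubois, Block 10→Greco, Block 11→Haddad, Block 12→Marcus+Varga.
Loads: Xiong 2/2, Diallo 2/2, Yilmaz 2/2, Marcus 2/2, Dubois 2/2, Haddad 2/2, Varga 2/2, Greco 2/2 — all within limits.

Yes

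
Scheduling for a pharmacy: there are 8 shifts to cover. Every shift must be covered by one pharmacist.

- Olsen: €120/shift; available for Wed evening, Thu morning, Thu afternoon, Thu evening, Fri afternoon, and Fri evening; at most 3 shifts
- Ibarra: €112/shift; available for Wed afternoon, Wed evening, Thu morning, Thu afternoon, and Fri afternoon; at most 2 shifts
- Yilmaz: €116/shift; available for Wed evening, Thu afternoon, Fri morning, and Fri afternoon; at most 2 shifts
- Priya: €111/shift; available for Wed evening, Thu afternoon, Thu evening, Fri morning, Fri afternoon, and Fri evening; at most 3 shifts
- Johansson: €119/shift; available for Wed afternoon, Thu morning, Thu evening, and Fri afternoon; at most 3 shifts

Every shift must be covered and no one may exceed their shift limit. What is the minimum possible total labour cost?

€908

Picking the cheapest available pharmacist for each shift independently would cost €890, but that ignores the shift limits.
An optimal schedule: Wed afternoon→Ibarra, Wed evening→Yilmaz, Thu morning→Ibarra, Thu afternoon→Yilmaz, Thu evening→Priya, Fri morning→Priya, Fri afternoon→Johansson, Fri evening→Priya.
Total: 112 + 116 + 112 + 116 + 111 + 111 + 119 + 111 = €908.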